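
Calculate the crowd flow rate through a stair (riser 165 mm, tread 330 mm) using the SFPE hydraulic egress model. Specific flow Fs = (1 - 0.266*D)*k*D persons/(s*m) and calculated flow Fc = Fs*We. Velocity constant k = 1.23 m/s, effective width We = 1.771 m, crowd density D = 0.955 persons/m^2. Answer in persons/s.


1 - 0.266*D = 1 - 0.266*0.955 = 0.74597
Fs = 0.74597 * 1.23 * 0.955 = 0.87625 persons/(s*m)
Fc = 0.87625 * 1.771 = 1.5518 persons/s

1.5518 persons/s


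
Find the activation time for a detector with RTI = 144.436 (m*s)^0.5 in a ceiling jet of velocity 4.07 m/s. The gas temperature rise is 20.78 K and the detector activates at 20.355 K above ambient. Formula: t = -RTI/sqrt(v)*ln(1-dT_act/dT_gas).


dT_act/dT_gas = 0.97955
ln(1 - 0.97955) = -3.8897
t = -144.436 / sqrt(4.07) * -3.8897 = 278.48 s

278.48 s


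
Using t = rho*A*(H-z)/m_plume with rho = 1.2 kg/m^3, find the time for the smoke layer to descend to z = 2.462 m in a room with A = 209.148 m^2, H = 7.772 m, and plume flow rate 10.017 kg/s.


H - z = 5.31 m
t = 1.2 * 209.148 * 5.31 / 10.017 = 133.04 s

133.04 s


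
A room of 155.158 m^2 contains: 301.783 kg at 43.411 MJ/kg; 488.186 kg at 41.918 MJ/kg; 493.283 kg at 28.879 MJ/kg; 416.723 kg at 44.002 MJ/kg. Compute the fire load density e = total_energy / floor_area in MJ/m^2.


Total energy = 301.783*43.411 + 488.186*41.918 + 493.283*28.879 + 416.723*44.002
= 13100.70 + 20463.78 + 14245.52 + 18336.65
= 66146.65 MJ
e = 66146.65 / 155.158 = 426.32 MJ/m^2

426.32 MJ/m^2


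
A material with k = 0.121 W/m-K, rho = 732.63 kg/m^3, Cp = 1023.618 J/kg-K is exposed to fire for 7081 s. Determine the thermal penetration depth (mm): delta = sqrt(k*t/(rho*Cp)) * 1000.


alpha = 0.121 / (732.63 * 1023.618) = 1.6135e-07 m^2/s
alpha * t = 0.0011425
delta = sqrt(0.0011425) * 1000 = 33.801 mm

33.801 mm


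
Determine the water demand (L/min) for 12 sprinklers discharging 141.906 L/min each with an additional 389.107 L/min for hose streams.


Sprinkler demand = 12 * 141.906 = 1702.872 L/min
Total = 1702.872 + 389.107 = 2091.979 L/min

2091.979 L/min


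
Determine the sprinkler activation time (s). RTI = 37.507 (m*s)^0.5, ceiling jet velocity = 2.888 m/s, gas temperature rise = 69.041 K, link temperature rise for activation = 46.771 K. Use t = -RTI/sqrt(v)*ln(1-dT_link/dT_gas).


dT_link/dT_gas = 0.67744
ln(1 - 0.67744) = -1.1315
t = -37.507 / sqrt(2.888) * -1.1315 = 24.972 s

24.972 s


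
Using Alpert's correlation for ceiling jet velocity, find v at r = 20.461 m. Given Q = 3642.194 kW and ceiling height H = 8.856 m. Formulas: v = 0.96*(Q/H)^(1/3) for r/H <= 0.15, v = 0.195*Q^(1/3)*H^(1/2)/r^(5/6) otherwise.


r/H = 20.461 / 8.856 = 2.3104
r/H > 0.15, so v = 0.195*Q^(1/3)*H^(1/2)/r^(5/6)
Q^(1/3) = 15.386
H^(1/2) = 2.9759
r^(5/6) = 12.372
v = 0.195 * 15.386 * 2.9759 / 12.372 = 0.72166 m/s

0.72166 m/s


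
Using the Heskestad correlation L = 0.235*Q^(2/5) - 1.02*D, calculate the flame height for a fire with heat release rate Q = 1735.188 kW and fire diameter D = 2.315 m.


Q^(2/5) = 19.758
0.235 * Q^(2/5) = 4.6431
1.02 * D = 2.3613
L = 2.2818 m

2.2818 m


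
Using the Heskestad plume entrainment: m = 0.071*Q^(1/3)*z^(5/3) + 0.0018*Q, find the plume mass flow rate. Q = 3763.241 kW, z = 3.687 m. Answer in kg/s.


Q^(1/3) = 15.554
z^(5/3) = 8.7994
First term = 0.071 * 15.554 * 8.7994 = 9.7178
Second term = 0.0018 * 3763.241 = 6.7738
m = 16.492 kg/s

16.492 kg/s


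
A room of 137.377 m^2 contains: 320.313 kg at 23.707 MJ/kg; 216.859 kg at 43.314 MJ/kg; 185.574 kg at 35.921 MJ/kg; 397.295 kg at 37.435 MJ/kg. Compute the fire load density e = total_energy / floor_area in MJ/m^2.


Total energy = 320.313*23.707 + 216.859*43.314 + 185.574*35.921 + 397.295*37.435
= 7593.660 + 9393.031 + 6666.004 + 14872.74
= 38525.43 MJ
e = 38525.43 / 137.377 = 280.44 MJ/m^2

280.44 MJ/m^2


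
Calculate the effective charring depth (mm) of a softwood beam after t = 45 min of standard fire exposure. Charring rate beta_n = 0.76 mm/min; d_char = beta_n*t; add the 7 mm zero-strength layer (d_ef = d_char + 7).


d_char = 0.76 * 45 = 34.2 mm
d_ef = 34.2 + 1.0*7 = 41.2 mm

41.2 mm


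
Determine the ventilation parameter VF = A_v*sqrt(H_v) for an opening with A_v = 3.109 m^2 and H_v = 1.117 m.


sqrt(H_v) = 1.0569
VF = 3.109 * 1.0569 = 3.2858 m^(5/2)

3.2858 m^(5/2)


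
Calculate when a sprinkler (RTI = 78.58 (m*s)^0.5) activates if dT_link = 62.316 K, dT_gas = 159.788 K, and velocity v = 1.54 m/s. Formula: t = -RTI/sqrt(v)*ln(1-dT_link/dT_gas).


dT_link/dT_gas = 0.38999
ln(1 - 0.38999) = -0.49428
t = -78.58 / sqrt(1.54) * -0.49428 = 31.299 s

31.299 s


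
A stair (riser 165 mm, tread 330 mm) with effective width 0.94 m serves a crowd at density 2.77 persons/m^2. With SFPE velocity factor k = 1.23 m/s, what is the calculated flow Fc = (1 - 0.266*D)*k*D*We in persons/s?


1 - 0.266*D = 1 - 0.266*2.77 = 0.26318
Fs = 0.26318 * 1.23 * 2.77 = 0.89668 persons/(s*m)
Fc = 0.89668 * 0.94 = 0.84288 persons/s

0.84288 persons/s


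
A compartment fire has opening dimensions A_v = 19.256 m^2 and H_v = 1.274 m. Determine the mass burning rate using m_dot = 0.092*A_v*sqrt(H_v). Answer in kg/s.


sqrt(H_v) = 1.1287
m_dot = 0.092 * 19.256 * 1.1287 = 1.9996 kg/s

1.9996 kg/s


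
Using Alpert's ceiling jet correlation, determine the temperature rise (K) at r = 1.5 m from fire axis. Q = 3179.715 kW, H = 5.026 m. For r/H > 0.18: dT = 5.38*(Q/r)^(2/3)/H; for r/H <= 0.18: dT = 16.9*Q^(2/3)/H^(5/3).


r/H = 1.5 / 5.026 = 0.29845
r/H > 0.18, so dT = 5.38*(Q/r)^(2/3)/H
Q/r = 2119.81
(Q/r)^(2/3) = 165.02
dT = 5.38 * 165.02 / 5.026 = 176.64 K

176.64 K


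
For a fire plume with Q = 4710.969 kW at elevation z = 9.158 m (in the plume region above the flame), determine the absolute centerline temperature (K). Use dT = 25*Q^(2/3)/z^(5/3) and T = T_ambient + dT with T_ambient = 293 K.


Q^(2/3) = 281.02
z^(5/3) = 40.087
dT = 25 * 281.02 / 40.087 = 175.26 K
T = 293 + 175.26 = 468.26 K

468.26 K


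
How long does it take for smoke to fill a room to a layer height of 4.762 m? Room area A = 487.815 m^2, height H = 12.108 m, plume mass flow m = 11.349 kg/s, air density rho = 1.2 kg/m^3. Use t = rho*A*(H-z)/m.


H - z = 7.346 m
t = 1.2 * 487.815 * 7.346 / 11.349 = 378.90 s

378.90 s


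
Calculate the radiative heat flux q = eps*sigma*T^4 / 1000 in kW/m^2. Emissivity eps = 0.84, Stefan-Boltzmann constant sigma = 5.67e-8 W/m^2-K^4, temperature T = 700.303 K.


T^4 = 2.4052e+11
q = 0.84 * 5.67e-8 * 2.4052e+11 / 1000 = 11.455 kW/m^2

11.455 kW/m^2


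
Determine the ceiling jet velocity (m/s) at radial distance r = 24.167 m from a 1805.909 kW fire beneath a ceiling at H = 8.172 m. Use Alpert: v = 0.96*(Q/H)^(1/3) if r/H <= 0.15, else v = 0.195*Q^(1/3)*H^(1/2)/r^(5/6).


r/H = 24.167 / 8.172 = 2.9573
r/H > 0.15, so v = 0.195*Q^(1/3)*H^(1/2)/r^(5/6)
Q^(1/3) = 12.178
H^(1/2) = 2.8587
r^(5/6) = 14.213
v = 0.195 * 12.178 * 2.8587 / 14.213 = 0.47762 m/s

0.47762 m/s


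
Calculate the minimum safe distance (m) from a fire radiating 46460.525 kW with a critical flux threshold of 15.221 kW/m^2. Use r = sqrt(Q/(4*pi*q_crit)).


4*pi*q_crit = 191.27
Q/(4*pi*q_crit) = 242.90
r = sqrt(242.90) = 15.585 m

15.585 m


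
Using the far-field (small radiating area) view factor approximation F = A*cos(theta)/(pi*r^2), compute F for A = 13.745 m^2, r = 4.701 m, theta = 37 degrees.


cos(37 deg) = 0.79864
pi*r^2 = 69.427
F = 13.745 * 0.79864 / 69.427 = 0.15811

0.15811


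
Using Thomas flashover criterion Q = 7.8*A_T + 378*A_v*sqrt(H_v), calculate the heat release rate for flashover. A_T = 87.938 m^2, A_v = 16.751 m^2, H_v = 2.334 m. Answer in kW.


7.8*A_T = 685.92
sqrt(H_v) = 1.5277
378*A_v*sqrt(H_v) = 9673.5
Q = 685.92 + 9673.5 = 10359 kW

10359 kW


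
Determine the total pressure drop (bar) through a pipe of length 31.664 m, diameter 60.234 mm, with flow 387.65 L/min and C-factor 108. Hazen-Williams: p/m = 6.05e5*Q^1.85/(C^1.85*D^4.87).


Q^1.85 = 61463
C^1.85 = 5778.8
D^4.87 = 4.6540e+08
p/m = 0.013826 bar/m
p_total = 0.013826 * 31.664 = 0.43780 bar

0.43780 bar


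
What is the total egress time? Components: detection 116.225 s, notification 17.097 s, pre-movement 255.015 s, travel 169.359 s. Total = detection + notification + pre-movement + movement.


Total = 116.225 + 17.097 + 255.015 + 169.359 = 557.696 s

557.696 s


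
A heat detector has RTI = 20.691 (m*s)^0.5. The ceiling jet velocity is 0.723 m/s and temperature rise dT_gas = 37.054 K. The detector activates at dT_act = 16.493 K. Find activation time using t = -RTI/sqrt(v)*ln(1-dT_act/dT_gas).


dT_act/dT_gas = 0.44511
ln(1 - 0.44511) = -0.58898
t = -20.691 / sqrt(0.723) * -0.58898 = 14.332 s

14.332 s


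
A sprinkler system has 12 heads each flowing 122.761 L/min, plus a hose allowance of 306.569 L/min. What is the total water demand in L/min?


Sprinkler demand = 12 * 122.761 = 1473.132 L/min
Total = 1473.132 + 306.569 = 1779.701 L/min

1779.701 L/min


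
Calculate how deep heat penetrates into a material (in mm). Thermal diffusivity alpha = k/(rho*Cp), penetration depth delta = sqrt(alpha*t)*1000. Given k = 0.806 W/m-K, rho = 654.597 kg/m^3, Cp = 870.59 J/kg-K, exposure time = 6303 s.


alpha = 0.806 / (654.597 * 870.59) = 1.4143e-06 m^2/s
alpha * t = 0.0089145
delta = sqrt(0.0089145) * 1000 = 94.416 mm

94.416 mm


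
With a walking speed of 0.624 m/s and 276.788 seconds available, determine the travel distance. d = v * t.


d = 0.624 * 276.788 = 172.72 m

172.72 m


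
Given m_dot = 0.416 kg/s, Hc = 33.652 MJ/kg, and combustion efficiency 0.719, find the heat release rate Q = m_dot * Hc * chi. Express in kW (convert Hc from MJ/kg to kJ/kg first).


Hc = 33.652 MJ/kg = 33.652 * 1000 kJ/kg = 33652 kJ/kg
Q = 0.416 kg/s * 33652 kJ/kg * 0.719 = 10065 kW

10065 kW


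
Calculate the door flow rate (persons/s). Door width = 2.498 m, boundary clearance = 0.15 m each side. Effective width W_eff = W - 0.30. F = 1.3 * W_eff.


W_eff = 2.498 - 0.30 = 2.198 m
F = 1.3 * 2.198 = 2.8574 persons/s

2.8574 persons/s


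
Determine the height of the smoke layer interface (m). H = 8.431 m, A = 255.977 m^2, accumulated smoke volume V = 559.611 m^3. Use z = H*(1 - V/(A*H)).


V/(A*H) = 0.25930
1 - 0.25930 = 0.74070
z = 8.431 * 0.74070 = 6.2448 m

6.2448 m


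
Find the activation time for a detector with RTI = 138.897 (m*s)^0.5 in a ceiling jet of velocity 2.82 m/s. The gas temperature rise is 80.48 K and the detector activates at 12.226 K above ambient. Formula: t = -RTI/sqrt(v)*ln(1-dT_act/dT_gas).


dT_act/dT_gas = 0.15191
ln(1 - 0.15191) = -0.16477
t = -138.897 / sqrt(2.82) * -0.16477 = 13.629 s

13.629 s


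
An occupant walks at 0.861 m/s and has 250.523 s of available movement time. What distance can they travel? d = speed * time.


d = 0.861 * 250.523 = 215.70 m

215.70 m


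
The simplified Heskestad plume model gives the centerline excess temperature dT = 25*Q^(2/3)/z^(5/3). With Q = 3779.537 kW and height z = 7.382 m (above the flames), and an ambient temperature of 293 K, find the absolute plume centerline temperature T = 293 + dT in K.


Q^(2/3) = 242.64
z^(5/3) = 27.987
dT = 25 * 242.64 / 27.987 = 216.74 K
T = 293 + 216.74 = 509.74 K

509.74 K


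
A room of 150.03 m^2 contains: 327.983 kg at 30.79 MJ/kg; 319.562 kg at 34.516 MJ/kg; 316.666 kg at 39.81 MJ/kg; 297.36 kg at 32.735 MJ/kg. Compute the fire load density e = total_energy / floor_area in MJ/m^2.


Total energy = 327.983*30.79 + 319.562*34.516 + 316.666*39.81 + 297.36*32.735
= 10098.60 + 11030.00 + 12606.47 + 9734.080
= 43469.15 MJ
e = 43469.15 / 150.03 = 289.74 MJ/m^2

289.74 MJ/m^2


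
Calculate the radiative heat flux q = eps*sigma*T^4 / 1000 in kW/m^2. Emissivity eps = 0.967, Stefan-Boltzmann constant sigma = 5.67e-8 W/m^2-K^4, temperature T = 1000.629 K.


T^4 = 1.0025e+12
q = 0.967 * 5.67e-8 * 1.0025e+12 / 1000 = 54.967 kW/m^2

54.967 kW/m^2


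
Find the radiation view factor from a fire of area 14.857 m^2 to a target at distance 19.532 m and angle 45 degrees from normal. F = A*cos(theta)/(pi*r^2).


cos(45 deg) = 0.70711
pi*r^2 = 1198.5
F = 14.857 * 0.70711 / 1198.5 = 0.0087654

0.0087654


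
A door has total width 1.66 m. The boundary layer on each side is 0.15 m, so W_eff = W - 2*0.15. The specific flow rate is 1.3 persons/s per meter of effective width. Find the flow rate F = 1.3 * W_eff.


W_eff = 1.66 - 0.30 = 1.36 m
F = 1.3 * 1.36 = 1.768 persons/s

1.768 persons/s


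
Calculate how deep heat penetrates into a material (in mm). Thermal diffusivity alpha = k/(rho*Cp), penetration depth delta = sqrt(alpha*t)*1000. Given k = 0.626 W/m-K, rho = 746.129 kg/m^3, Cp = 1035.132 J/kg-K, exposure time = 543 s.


alpha = 0.626 / (746.129 * 1035.132) = 8.1052e-07 m^2/s
alpha * t = 0.00044011
delta = sqrt(0.00044011) * 1000 = 20.979 mm

20.979 mm


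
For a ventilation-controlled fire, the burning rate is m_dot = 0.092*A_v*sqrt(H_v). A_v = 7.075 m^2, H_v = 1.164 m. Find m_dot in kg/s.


sqrt(H_v) = 1.0789
m_dot = 0.092 * 7.075 * 1.0789 = 0.70225 kg/s

0.70225 kg/s


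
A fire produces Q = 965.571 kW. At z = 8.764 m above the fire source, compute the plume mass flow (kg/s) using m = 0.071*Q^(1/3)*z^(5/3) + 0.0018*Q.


Q^(1/3) = 9.8839
z^(5/3) = 37.254
First term = 0.071 * 9.8839 * 37.254 = 26.143
Second term = 0.0018 * 965.571 = 1.7380
m = 27.881 kg/s

27.881 kg/s


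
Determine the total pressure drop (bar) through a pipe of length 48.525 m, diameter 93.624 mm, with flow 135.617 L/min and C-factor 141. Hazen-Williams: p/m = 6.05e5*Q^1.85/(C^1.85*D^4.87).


Q^1.85 = 8806.0
C^1.85 = 9463.6
D^4.87 = 3.9871e+09
p/m = 0.00014120 bar/m
p_total = 0.00014120 * 48.525 = 0.0068516 bar

0.0068516 bar


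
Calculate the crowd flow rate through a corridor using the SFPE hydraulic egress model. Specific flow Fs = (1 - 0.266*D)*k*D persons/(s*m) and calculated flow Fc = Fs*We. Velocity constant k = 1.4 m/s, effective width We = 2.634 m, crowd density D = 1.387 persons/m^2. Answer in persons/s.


1 - 0.266*D = 1 - 0.266*1.387 = 0.63106
Fs = 0.63106 * 1.4 * 1.387 = 1.2254 persons/(s*m)
Fc = 1.2254 * 2.634 = 3.2277 persons/s

3.2277 persons/s


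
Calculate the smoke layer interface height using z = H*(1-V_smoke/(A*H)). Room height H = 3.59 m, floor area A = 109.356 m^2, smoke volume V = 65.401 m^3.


V/(A*H) = 0.16659
1 - 0.16659 = 0.83341
z = 3.59 * 0.83341 = 2.9919 m

2.9919 m


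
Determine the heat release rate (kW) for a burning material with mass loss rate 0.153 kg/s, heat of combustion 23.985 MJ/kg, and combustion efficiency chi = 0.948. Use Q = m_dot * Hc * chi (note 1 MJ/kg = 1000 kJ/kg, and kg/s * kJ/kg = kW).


Hc = 23.985 MJ/kg = 23.985 * 1000 kJ/kg = 23985 kJ/kg
Q = 0.153 kg/s * 23985 kJ/kg * 0.948 = 3478.9 kW

3478.9 kW


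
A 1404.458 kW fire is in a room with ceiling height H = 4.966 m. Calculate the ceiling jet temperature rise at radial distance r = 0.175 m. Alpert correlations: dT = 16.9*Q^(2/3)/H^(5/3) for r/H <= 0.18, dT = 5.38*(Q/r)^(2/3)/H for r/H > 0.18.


r/H = 0.175 / 4.966 = 0.035240
r/H <= 0.18, so dT = 16.9*Q^(2/3)/H^(5/3)
Q^(2/3) = 125.41
H^(5/3) = 14.455
dT = 16.9 * 125.41 / 14.455 = 146.63 K

146.63 K


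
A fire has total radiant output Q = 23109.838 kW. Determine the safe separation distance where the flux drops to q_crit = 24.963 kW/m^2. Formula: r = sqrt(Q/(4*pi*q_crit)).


4*pi*q_crit = 313.69
Q/(4*pi*q_crit) = 73.670
r = sqrt(73.670) = 8.5831 m

8.5831 m


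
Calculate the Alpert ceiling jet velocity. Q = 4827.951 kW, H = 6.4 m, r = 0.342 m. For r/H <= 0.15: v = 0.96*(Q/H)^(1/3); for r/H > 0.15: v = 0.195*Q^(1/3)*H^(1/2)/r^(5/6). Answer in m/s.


r/H = 0.342 / 6.4 = 0.053437
r/H <= 0.15, so v = 0.96*(Q/H)^(1/3)
Q/H = 754.37
(Q/H)^(1/3) = 9.1032
v = 0.96 * 9.1032 = 8.7391 m/s

8.7391 m/s


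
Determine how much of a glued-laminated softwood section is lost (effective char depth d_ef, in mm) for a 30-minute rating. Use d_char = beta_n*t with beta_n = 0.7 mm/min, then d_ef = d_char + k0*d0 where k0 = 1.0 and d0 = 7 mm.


d_char = 0.7 * 30 = 21 mm
d_ef = 21 + 1.0*7 = 28 mm

28 mm


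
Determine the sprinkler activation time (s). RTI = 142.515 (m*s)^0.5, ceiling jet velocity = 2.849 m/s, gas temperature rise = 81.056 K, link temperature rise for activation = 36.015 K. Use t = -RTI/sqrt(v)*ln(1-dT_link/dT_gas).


dT_link/dT_gas = 0.44432
ln(1 - 0.44432) = -0.58757
t = -142.515 / sqrt(2.849) * -0.58757 = 49.610 s

49.610 s


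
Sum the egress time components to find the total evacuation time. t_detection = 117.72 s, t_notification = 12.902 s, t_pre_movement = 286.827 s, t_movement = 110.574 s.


Total = 117.72 + 12.902 + 286.827 + 110.574 = 528.023 s

528.023 s


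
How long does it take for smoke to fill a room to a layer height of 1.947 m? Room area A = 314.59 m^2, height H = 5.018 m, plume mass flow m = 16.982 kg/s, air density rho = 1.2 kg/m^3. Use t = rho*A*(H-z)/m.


H - z = 3.071 m
t = 1.2 * 314.59 * 3.071 / 16.982 = 68.268 s

68.268 s


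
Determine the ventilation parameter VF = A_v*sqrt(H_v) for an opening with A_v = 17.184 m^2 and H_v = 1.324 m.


sqrt(H_v) = 1.1507
VF = 17.184 * 1.1507 = 19.773 m^(5/2)

19.773 m^(5/2)


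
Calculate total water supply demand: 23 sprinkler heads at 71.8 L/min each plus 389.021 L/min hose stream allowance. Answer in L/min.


Sprinkler demand = 23 * 71.8 = 1651.4 L/min
Total = 1651.4 + 389.021 = 2040.421 L/min

2040.421 L/min


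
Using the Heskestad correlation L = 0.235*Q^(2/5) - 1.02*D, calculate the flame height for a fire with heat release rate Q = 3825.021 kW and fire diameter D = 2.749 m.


Q^(2/5) = 27.105
0.235 * Q^(2/5) = 6.3697
1.02 * D = 2.8040
L = 3.5658 m

3.5658 m


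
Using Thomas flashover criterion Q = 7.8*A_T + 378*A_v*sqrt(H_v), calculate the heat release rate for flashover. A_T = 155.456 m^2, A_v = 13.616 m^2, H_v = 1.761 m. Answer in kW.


7.8*A_T = 1212.6
sqrt(H_v) = 1.3270
378*A_v*sqrt(H_v) = 6830.0
Q = 1212.6 + 6830.0 = 8042.6 kW

8042.6 kW


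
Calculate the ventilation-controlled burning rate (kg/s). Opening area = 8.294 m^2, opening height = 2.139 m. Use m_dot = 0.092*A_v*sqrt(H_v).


sqrt(H_v) = 1.4625
m_dot = 0.092 * 8.294 * 1.4625 = 1.1160 kg/s

1.1160 kg/s


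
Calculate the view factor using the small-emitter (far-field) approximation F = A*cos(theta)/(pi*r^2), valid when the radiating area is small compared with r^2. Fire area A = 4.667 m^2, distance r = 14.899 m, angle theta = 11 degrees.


cos(11 deg) = 0.98163
pi*r^2 = 697.37
F = 4.667 * 0.98163 / 697.37 = 0.0065693

0.0065693


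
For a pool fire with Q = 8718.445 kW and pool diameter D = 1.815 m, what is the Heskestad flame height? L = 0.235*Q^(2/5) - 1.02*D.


Q^(2/5) = 37.686
0.235 * Q^(2/5) = 8.8561
1.02 * D = 1.8513
L = 7.0048 m

7.0048 m


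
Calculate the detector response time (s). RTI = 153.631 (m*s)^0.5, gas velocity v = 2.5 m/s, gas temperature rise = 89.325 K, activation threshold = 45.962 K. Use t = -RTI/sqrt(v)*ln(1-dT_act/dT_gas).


dT_act/dT_gas = 0.51455
ln(1 - 0.51455) = -0.72267
t = -153.631 / sqrt(2.5) * -0.72267 = 70.219 s

70.219 s


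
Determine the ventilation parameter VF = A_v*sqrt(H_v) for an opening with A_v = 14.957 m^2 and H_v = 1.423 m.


sqrt(H_v) = 1.1929
VF = 14.957 * 1.1929 = 17.842 m^(5/2)

17.842 m^(5/2)


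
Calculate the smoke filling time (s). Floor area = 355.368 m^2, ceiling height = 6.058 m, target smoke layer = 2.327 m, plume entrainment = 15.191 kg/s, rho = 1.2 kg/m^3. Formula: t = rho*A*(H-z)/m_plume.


H - z = 3.731 m
t = 1.2 * 355.368 * 3.731 / 15.191 = 104.74 s

104.74 s


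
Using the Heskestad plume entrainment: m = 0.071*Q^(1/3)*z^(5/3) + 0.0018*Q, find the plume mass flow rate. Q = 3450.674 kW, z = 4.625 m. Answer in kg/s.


Q^(1/3) = 15.111
z^(5/3) = 12.839
First term = 0.071 * 15.111 * 12.839 = 13.775
Second term = 0.0018 * 3450.674 = 6.2112
m = 19.986 kg/s

19.986 kg/s


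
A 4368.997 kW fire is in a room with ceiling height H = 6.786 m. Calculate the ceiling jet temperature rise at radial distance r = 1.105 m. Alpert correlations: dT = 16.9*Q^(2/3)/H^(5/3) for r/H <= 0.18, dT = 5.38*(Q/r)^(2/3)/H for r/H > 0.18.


r/H = 1.105 / 6.786 = 0.16284
r/H <= 0.18, so dT = 16.9*Q^(2/3)/H^(5/3)
Q^(2/3) = 267.25
H^(5/3) = 24.323
dT = 16.9 * 267.25 / 24.323 = 185.69 K

185.69 K


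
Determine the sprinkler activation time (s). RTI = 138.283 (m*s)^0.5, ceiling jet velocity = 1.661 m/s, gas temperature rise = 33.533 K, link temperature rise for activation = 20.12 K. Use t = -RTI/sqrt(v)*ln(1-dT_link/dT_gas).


dT_link/dT_gas = 0.60001
ln(1 - 0.60001) = -0.91631
t = -138.283 / sqrt(1.661) * -0.91631 = 98.316 s

98.316 s


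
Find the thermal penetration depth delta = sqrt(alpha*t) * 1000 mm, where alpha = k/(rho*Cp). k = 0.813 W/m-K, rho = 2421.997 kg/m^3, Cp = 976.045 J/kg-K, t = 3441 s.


alpha = 0.813 / (2421.997 * 976.045) = 3.4391e-07 m^2/s
alpha * t = 0.0011834
delta = sqrt(0.0011834) * 1000 = 34.401 mm

34.401 mm


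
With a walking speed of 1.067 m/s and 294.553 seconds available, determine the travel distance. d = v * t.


d = 1.067 * 294.553 = 314.29 m

314.29 m


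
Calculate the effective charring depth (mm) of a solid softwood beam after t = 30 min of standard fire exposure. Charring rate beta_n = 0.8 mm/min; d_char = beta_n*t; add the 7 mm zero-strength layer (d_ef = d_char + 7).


d_char = 0.8 * 30 = 24 mm
d_ef = 24 + 1.0*7 = 31 mm

31 mm


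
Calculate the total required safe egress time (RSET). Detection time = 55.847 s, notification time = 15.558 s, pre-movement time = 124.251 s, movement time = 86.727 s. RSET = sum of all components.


Total = 55.847 + 15.558 + 124.251 + 86.727 = 282.383 s

282.383 s


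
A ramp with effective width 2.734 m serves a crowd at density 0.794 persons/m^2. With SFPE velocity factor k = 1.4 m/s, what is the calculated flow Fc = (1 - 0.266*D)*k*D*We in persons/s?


1 - 0.266*D = 1 - 0.266*0.794 = 0.78880
Fs = 0.78880 * 1.4 * 0.794 = 0.87683 persons/(s*m)
Fc = 0.87683 * 2.734 = 2.3972 persons/s

2.3972 persons/s


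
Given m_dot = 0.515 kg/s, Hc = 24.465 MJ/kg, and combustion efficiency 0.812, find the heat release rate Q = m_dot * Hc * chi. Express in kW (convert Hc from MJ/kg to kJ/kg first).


Hc = 24.465 MJ/kg = 24.465 * 1000 kJ/kg = 24465 kJ/kg
Q = 0.515 kg/s * 24465 kJ/kg * 0.812 = 10231 kW

10231 kW


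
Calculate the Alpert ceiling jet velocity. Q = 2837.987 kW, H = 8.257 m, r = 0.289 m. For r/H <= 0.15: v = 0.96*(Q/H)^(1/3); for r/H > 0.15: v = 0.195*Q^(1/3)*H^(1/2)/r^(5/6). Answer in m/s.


r/H = 0.289 / 8.257 = 0.035001
r/H <= 0.15, so v = 0.96*(Q/H)^(1/3)
Q/H = 343.71
(Q/H)^(1/3) = 7.0048
v = 0.96 * 7.0048 = 6.7246 m/s

6.7246 m/s


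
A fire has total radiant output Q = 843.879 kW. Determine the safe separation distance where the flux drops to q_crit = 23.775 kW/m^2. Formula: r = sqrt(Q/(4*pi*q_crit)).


4*pi*q_crit = 298.77
Q/(4*pi*q_crit) = 2.8246
r = sqrt(2.8246) = 1.6806 m

1.6806 m


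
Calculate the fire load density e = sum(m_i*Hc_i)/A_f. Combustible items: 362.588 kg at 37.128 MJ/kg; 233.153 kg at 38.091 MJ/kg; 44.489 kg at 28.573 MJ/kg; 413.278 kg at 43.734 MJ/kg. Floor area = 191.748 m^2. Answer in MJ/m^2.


Total energy = 362.588*37.128 + 233.153*38.091 + 44.489*28.573 + 413.278*43.734
= 13462.17 + 8881.031 + 1271.184 + 18074.30
= 41688.68 MJ
e = 41688.68 / 191.748 = 217.41 MJ/m^2

217.41 MJ/m^2


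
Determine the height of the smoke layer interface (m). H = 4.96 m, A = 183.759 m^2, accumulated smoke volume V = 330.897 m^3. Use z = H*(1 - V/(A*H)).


V/(A*H) = 0.36305
1 - 0.36305 = 0.63695
z = 4.96 * 0.63695 = 3.1593 m

3.1593 m


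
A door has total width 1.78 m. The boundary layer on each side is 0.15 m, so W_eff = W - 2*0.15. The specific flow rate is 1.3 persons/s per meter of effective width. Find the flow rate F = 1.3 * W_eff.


W_eff = 1.78 - 0.30 = 1.48 m
F = 1.3 * 1.48 = 1.924 persons/s

1.924 persons/s


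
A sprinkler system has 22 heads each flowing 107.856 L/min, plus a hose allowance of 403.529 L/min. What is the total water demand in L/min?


Sprinkler demand = 22 * 107.856 = 2372.832 L/min
Total = 2372.832 + 403.529 = 2776.361 L/min

2776.361 L/min


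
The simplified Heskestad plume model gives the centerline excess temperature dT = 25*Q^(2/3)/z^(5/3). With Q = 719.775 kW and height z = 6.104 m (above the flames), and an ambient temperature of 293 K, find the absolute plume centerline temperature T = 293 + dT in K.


Q^(2/3) = 80.315
z^(5/3) = 20.387
dT = 25 * 80.315 / 20.387 = 98.487 K
T = 293 + 98.487 = 391.49 K

391.49 K


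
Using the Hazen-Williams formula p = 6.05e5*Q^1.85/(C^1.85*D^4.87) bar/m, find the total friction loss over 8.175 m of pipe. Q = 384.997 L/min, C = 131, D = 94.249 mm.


Q^1.85 = 60687
C^1.85 = 8259.5
D^4.87 = 4.1184e+09
p/m = 0.0010794 bar/m
p_total = 0.0010794 * 8.175 = 0.0088239 bar

0.0088239 bar


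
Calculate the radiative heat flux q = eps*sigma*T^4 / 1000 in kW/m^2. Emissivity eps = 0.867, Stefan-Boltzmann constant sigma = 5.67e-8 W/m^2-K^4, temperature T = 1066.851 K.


T^4 = 1.2954e+12
q = 0.867 * 5.67e-8 * 1.2954e+12 / 1000 = 63.682 kW/m^2

63.682 kW/m^2


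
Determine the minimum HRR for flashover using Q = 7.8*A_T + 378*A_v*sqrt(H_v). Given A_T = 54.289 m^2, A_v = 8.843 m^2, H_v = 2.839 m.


7.8*A_T = 423.45
sqrt(H_v) = 1.6849
378*A_v*sqrt(H_v) = 5632.1
Q = 423.45 + 5632.1 = 6055.6 kW

6055.6 kW


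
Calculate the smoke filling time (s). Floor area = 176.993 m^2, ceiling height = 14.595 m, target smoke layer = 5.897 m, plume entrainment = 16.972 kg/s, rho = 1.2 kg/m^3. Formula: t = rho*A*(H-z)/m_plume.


H - z = 8.698 m
t = 1.2 * 176.993 * 8.698 / 16.972 = 108.85 s

108.85 s


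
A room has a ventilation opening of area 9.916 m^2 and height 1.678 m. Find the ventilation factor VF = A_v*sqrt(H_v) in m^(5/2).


sqrt(H_v) = 1.2954
VF = 9.916 * 1.2954 = 12.845 m^(5/2)

12.845 m^(5/2)


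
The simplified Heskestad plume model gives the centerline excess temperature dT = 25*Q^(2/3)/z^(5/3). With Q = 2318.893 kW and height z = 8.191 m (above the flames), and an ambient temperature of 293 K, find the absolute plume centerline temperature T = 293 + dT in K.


Q^(2/3) = 175.19
z^(5/3) = 33.283
dT = 25 * 175.19 / 33.283 = 131.59 K
T = 293 + 131.59 = 424.59 K

424.59 K


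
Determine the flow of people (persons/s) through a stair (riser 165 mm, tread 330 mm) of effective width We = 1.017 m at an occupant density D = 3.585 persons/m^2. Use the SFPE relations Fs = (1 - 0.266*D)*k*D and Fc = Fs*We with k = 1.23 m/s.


1 - 0.266*D = 1 - 0.266*3.585 = 0.046390
Fs = 0.046390 * 1.23 * 3.585 = 0.20456 persons/(s*m)
Fc = 0.20456 * 1.017 = 0.20804 persons/s

0.20804 persons/s


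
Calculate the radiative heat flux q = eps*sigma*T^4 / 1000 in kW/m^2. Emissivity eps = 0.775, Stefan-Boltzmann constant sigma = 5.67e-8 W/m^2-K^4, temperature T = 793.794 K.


T^4 = 3.9704e+11
q = 0.775 * 5.67e-8 * 3.9704e+11 / 1000 = 17.447 kW/m^2

17.447 kW/m^2


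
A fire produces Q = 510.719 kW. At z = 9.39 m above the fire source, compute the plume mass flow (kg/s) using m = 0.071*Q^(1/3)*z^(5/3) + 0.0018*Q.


Q^(1/3) = 7.9933
z^(5/3) = 41.794
First term = 0.071 * 7.9933 * 41.794 = 23.719
Second term = 0.0018 * 510.719 = 0.91929
m = 24.638 kg/s

24.638 kg/s


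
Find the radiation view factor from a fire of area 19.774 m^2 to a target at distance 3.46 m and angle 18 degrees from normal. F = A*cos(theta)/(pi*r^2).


cos(18 deg) = 0.95106
pi*r^2 = 37.610
F = 19.774 * 0.95106 / 37.610 = 0.50003

0.50003


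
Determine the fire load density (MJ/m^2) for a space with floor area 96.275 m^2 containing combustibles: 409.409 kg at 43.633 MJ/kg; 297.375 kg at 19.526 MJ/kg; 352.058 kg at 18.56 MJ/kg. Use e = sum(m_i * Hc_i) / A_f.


Total energy = 409.409*43.633 + 297.375*19.526 + 352.058*18.56
= 17863.74 + 5806.544 + 6534.196
= 30204.48 MJ
e = 30204.48 / 96.275 = 313.73 MJ/m^2

313.73 MJ/m^2


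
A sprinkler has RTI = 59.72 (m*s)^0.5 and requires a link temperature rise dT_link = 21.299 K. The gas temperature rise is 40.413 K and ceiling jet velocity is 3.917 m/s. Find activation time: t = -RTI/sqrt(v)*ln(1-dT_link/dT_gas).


dT_link/dT_gas = 0.52703
ln(1 - 0.52703) = -0.74873
t = -59.72 / sqrt(3.917) * -0.74873 = 22.593 s

22.593 s


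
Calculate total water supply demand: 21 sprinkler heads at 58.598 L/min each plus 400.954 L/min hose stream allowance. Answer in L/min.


Sprinkler demand = 21 * 58.598 = 1230.558 L/min
Total = 1230.558 + 400.954 = 1631.512 L/min

1631.512 L/min


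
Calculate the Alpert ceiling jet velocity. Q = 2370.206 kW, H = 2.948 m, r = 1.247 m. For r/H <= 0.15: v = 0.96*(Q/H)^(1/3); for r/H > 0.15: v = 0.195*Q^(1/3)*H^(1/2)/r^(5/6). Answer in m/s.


r/H = 1.247 / 2.948 = 0.42300
r/H > 0.15, so v = 0.195*Q^(1/3)*H^(1/2)/r^(5/6)
Q^(1/3) = 13.333
H^(1/2) = 1.7170
r^(5/6) = 1.2020
v = 0.195 * 13.333 * 1.7170 / 1.2020 = 3.7140 m/s

3.7140 m/s


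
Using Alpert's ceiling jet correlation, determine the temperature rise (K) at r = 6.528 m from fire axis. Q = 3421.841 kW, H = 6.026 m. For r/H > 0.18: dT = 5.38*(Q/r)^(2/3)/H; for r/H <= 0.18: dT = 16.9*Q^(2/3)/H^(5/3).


r/H = 6.528 / 6.026 = 1.0833
r/H > 0.18, so dT = 5.38*(Q/r)^(2/3)/H
Q/r = 524.18
(Q/r)^(2/3) = 65.011
dT = 5.38 * 65.011 / 6.026 = 58.042 K

58.042 K


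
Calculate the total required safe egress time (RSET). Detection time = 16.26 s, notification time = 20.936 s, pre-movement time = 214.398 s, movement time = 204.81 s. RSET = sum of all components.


Total = 16.26 + 20.936 + 214.398 + 204.81 = 456.404 s

456.404 s


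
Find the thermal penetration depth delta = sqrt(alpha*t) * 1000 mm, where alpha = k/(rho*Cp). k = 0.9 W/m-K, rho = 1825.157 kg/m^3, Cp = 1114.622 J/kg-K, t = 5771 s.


alpha = 0.9 / (1825.157 * 1114.622) = 4.4240e-07 m^2/s
alpha * t = 0.0025531
delta = sqrt(0.0025531) * 1000 = 50.528 mm

50.528 mm


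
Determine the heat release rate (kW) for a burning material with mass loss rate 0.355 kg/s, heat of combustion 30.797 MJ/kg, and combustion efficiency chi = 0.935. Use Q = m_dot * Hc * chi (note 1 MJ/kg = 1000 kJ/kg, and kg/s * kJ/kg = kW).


Hc = 30.797 MJ/kg = 30.797 * 1000 kJ/kg = 30797 kJ/kg
Q = 0.355 kg/s * 30797 kJ/kg * 0.935 = 10222 kW

10222 kW


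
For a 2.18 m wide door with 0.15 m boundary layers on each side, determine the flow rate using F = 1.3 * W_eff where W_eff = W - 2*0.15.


W_eff = 2.18 - 0.30 = 1.88 m
F = 1.3 * 1.88 = 2.444 persons/s

2.444 persons/s


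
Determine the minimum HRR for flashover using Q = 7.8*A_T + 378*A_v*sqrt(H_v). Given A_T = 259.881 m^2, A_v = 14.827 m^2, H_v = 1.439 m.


7.8*A_T = 2027.1
sqrt(H_v) = 1.1996
378*A_v*sqrt(H_v) = 6723.2
Q = 2027.1 + 6723.2 = 8750.3 kW

8750.3 kW


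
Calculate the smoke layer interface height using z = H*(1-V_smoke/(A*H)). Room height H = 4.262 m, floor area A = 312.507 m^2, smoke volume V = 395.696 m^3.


V/(A*H) = 0.29709
1 - 0.29709 = 0.70291
z = 4.262 * 0.70291 = 2.9958 m

2.9958 m


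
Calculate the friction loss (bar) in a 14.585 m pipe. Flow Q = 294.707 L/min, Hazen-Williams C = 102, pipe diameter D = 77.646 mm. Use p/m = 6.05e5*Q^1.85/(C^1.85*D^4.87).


Q^1.85 = 37015
C^1.85 = 5198.9
D^4.87 = 1.6028e+09
p/m = 0.0026874 bar/m
p_total = 0.0026874 * 14.585 = 0.039196 bar

0.039196 bar


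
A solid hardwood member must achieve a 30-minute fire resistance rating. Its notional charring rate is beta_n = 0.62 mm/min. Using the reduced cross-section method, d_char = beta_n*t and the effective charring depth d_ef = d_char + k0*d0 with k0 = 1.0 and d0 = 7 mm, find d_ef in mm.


d_char = 0.62 * 30 = 18.6 mm
d_ef = 18.6 + 1.0*7 = 25.6 mm

25.6 mm


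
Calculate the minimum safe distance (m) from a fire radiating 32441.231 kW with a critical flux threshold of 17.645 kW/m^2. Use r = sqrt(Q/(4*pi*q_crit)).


4*pi*q_crit = 221.73
Q/(4*pi*q_crit) = 146.31
r = sqrt(146.31) = 12.096 m

12.096 m


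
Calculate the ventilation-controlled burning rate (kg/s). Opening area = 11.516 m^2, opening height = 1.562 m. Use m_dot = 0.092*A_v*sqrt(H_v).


sqrt(H_v) = 1.2498
m_dot = 0.092 * 11.516 * 1.2498 = 1.3241 kg/s

1.3241 kg/s


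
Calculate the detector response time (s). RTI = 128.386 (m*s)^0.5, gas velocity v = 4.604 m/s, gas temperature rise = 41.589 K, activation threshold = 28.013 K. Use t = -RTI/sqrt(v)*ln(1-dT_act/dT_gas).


dT_act/dT_gas = 0.67357
ln(1 - 0.67357) = -1.1195
t = -128.386 / sqrt(4.604) * -1.1195 = 66.986 s

66.986 s


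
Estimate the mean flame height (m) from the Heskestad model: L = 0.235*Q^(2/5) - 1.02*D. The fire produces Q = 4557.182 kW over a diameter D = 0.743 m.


Q^(2/5) = 29.072
0.235 * Q^(2/5) = 6.8320
1.02 * D = 0.75786
L = 6.0741 m

6.0741 m


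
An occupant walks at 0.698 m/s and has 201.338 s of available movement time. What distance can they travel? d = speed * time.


d = 0.698 * 201.338 = 140.53 m

140.53 m


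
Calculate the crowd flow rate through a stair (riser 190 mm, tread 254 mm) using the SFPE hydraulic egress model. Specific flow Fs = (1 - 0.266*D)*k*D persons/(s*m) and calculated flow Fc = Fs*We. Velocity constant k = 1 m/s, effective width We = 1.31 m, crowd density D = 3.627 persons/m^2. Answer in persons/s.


1 - 0.266*D = 1 - 0.266*3.627 = 0.035218
Fs = 0.035218 * 1 * 3.627 = 0.12774 persons/(s*m)
Fc = 0.12774 * 1.31 = 0.16733 persons/s

0.16733 persons/s


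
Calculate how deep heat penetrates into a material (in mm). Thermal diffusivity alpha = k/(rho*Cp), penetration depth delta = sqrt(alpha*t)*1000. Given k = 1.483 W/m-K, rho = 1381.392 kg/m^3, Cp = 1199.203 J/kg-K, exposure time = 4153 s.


alpha = 1.483 / (1381.392 * 1199.203) = 8.9522e-07 m^2/s
alpha * t = 0.0037179
delta = sqrt(0.0037179) * 1000 = 60.974 mm

60.974 mm


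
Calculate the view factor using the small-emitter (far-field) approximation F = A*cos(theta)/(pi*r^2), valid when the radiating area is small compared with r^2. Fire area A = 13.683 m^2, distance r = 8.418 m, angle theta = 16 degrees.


cos(16 deg) = 0.96126
pi*r^2 = 222.62
F = 13.683 * 0.96126 / 222.62 = 0.059082

0.059082


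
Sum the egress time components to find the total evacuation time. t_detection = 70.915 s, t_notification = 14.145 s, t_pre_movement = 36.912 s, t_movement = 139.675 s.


Total = 70.915 + 14.145 + 36.912 + 139.675 = 261.647 s

261.647 s


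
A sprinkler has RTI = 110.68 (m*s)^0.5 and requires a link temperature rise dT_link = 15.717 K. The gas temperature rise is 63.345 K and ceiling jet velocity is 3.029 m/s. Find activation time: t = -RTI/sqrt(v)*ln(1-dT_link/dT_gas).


dT_link/dT_gas = 0.24812
ln(1 - 0.24812) = -0.28518
t = -110.68 / sqrt(3.029) * -0.28518 = 18.136 s

18.136 s


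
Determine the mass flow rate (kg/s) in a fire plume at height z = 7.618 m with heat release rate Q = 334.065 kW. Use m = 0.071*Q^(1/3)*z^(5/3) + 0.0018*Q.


Q^(1/3) = 6.9387
z^(5/3) = 29.494
First term = 0.071 * 6.9387 * 29.494 = 14.530
Second term = 0.0018 * 334.065 = 0.60132
m = 15.131 kg/s

15.131 kg/s


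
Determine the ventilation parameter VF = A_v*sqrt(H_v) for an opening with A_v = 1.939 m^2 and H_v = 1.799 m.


sqrt(H_v) = 1.3413
VF = 1.939 * 1.3413 = 2.6007 m^(5/2)

2.6007 m^(5/2)


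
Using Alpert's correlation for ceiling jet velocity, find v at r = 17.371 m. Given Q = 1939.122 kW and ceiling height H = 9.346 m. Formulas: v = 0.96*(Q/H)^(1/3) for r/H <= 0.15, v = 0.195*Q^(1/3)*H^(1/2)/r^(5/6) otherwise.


r/H = 17.371 / 9.346 = 1.8587
r/H > 0.15, so v = 0.195*Q^(1/3)*H^(1/2)/r^(5/6)
Q^(1/3) = 12.470
H^(1/2) = 3.0571
r^(5/6) = 10.794
v = 0.195 * 12.470 * 3.0571 / 10.794 = 0.68870 m/s

0.68870 m/s


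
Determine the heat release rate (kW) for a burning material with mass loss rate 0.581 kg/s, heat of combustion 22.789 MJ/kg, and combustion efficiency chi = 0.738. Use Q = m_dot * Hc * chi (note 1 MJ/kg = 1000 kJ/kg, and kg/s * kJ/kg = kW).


Hc = 22.789 MJ/kg = 22.789 * 1000 kJ/kg = 22789 kJ/kg
Q = 0.581 kg/s * 22789 kJ/kg * 0.738 = 9771.4 kW

9771.4 kW


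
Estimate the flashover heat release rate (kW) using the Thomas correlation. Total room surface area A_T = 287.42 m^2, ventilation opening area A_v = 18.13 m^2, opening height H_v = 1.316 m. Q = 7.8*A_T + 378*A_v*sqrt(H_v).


7.8*A_T = 2241.876
sqrt(H_v) = 1.1472
378*A_v*sqrt(H_v) = 7861.7
Q = 2241.876 + 7861.7 = 10104 kW

10104 kW


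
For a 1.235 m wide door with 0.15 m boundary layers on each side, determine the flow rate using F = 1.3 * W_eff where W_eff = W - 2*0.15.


W_eff = 1.235 - 0.30 = 0.935 m
F = 1.3 * 0.935 = 1.2155 persons/s

1.2155 persons/s


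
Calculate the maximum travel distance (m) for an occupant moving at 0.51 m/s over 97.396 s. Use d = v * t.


d = 0.51 * 97.396 = 49.672 m

49.672 m


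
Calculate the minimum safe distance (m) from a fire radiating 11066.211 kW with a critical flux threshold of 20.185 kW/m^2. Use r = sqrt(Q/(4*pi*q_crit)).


4*pi*q_crit = 253.65
Q/(4*pi*q_crit) = 43.628
r = sqrt(43.628) = 6.6051 m

6.6051 m


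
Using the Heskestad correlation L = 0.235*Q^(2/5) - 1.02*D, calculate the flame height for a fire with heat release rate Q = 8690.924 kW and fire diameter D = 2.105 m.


Q^(2/5) = 37.638
0.235 * Q^(2/5) = 8.8449
1.02 * D = 2.1471
L = 6.6978 m

6.6978 m


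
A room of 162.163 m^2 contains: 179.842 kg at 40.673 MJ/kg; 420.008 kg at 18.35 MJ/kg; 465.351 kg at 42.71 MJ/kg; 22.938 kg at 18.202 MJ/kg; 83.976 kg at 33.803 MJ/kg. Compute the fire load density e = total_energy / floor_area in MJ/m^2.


Total energy = 179.842*40.673 + 420.008*18.35 + 465.351*42.71 + 22.938*18.202 + 83.976*33.803
= 7314.714 + 7707.147 + 19875.14 + 417.5175 + 2838.641
= 38153.16 MJ
e = 38153.16 / 162.163 = 235.28 MJ/m^2

235.28 MJ/m^2


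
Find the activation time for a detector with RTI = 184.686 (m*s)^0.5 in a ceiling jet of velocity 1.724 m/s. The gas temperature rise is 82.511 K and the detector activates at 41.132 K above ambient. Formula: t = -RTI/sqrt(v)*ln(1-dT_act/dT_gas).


dT_act/dT_gas = 0.49850
ln(1 - 0.49850) = -0.69016
t = -184.686 / sqrt(1.724) * -0.69016 = 97.076 s

97.076 s


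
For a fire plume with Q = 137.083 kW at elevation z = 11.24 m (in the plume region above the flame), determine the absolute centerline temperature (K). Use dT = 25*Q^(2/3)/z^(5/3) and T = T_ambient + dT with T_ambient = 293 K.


Q^(2/3) = 26.586
z^(5/3) = 56.400
dT = 25 * 26.586 / 56.400 = 11.785 K
T = 293 + 11.785 = 304.78 K

304.78 K


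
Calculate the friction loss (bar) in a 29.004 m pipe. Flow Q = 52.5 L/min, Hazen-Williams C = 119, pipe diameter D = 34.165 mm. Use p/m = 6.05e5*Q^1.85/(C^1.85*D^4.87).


Q^1.85 = 1521.6
C^1.85 = 6914.5
D^4.87 = 2.9413e+07
p/m = 0.0045263 bar/m
p_total = 0.0045263 * 29.004 = 0.13128 bar

0.13128 bar


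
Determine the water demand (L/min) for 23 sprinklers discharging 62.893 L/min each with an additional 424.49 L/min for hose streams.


Sprinkler demand = 23 * 62.893 = 1446.539 L/min
Total = 1446.539 + 424.49 = 1871.029 L/min

1871.029 L/min


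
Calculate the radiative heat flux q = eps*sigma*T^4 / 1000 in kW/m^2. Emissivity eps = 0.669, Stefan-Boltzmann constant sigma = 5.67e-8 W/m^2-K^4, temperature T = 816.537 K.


T^4 = 4.4453e+11
q = 0.669 * 5.67e-8 * 4.4453e+11 / 1000 = 16.862 kW/m^2

16.862 kW/m^2


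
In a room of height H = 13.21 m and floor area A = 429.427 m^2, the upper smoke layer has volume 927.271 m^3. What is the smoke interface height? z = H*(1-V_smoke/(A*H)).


V/(A*H) = 0.16346
1 - 0.16346 = 0.83654
z = 13.21 * 0.83654 = 11.051 m

11.051 m


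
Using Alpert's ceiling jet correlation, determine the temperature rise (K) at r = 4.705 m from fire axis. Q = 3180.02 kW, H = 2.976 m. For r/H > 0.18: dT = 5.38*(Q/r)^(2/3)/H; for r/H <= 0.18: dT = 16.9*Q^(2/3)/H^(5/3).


r/H = 4.705 / 2.976 = 1.5810
r/H > 0.18, so dT = 5.38*(Q/r)^(2/3)/H
Q/r = 675.88
(Q/r)^(2/3) = 77.016
dT = 5.38 * 77.016 / 2.976 = 139.23 K

139.23 K
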